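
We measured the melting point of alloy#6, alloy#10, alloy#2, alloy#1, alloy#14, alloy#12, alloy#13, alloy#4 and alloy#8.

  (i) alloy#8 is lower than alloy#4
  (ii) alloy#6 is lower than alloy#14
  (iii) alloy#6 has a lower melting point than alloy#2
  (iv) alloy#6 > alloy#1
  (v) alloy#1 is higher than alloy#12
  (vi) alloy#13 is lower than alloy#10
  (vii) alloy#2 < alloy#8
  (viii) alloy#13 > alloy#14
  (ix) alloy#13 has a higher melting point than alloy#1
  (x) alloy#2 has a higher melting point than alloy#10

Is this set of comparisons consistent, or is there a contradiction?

Every relation is compatible with alloy#12 < alloy#1 < alloy#6 < alloy#14 < alloy#13 < alloy#10 < alloy#2 < alloy#8 < alloy#4; the set is consistent.

consistent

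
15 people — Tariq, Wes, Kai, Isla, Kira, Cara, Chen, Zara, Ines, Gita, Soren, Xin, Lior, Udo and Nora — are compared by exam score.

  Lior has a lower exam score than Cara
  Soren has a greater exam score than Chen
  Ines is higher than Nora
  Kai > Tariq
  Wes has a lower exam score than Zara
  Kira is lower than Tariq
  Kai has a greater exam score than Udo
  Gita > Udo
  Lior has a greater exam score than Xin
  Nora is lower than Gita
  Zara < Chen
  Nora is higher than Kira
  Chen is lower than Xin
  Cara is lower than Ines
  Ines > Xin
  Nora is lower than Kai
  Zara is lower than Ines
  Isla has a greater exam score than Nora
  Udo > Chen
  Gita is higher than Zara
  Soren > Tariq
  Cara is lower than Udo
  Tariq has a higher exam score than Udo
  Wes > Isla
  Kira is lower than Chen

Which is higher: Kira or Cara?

Chaining the given relations: Kira < Nora < Isla < Wes < Zara < Chen < Xin < Lior < Cara.
So Kira < Cara; Cara is the higher of the two.

Cara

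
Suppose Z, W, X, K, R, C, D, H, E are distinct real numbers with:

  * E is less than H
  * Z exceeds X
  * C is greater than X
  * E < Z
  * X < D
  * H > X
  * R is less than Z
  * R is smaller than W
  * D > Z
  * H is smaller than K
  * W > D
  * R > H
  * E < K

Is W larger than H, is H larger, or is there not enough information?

W

The relevant relations are H < R; R < Z; Z < D; D < W.
Together: H < R < Z < D < W.
So W is larger.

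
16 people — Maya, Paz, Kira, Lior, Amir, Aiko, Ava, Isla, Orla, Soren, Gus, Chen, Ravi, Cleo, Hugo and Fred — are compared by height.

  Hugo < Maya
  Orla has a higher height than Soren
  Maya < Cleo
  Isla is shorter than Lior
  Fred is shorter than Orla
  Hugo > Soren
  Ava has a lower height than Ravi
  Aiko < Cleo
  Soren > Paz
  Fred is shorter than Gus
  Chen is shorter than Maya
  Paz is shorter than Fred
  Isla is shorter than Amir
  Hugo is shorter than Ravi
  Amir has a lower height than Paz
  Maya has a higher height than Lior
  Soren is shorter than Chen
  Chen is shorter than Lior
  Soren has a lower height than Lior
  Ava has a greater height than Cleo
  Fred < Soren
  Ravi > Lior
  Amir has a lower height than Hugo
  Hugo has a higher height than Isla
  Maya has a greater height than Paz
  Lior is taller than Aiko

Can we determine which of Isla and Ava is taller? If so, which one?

Isla < Amir and Amir < Paz give Isla < Paz.
With Paz < Fred: Isla < Amir < Paz < Fred.
With Fred < Soren: Isla < Amir < Paz < Fred < Soren.
With Soren < Chen: Isla < Amir < Paz < Fred < Soren < Chen.
Then Chen < Lior extends the chain to Lior.
With Lior < Maya: Isla < Amir < Paz < Fred < Soren < Chen < Lior < Maya.
Then Maya < Cleo extends the chain to Cleo.
With Cleo < Ava: Isla < Amir < Paz < Fred < Soren < Chen < Lior < Maya < Cleo < Ava.
So Ava is taller.

Ava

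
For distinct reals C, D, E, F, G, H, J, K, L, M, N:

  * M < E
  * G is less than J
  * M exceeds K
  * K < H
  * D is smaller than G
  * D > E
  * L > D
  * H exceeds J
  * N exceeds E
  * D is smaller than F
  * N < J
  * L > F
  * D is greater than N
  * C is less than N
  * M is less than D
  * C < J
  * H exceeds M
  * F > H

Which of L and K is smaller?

K

Chaining the given relations: K < M < E < N < D < G < J < H < F < L.
So K < L; K is the smaller of the two.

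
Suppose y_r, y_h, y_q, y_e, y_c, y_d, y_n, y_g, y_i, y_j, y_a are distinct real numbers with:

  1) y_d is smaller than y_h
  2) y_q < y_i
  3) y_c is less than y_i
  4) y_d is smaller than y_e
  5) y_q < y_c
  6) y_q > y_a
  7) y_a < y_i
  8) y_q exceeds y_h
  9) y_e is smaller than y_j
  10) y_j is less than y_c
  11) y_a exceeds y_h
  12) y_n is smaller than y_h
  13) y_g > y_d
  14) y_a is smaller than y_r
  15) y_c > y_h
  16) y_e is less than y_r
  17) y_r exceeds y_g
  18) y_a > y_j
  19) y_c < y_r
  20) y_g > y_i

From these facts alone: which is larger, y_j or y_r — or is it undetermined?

y_r

Chaining the given relations: y_j < y_a < y_q < y_c < y_i < y_g < y_r.
So y_r is larger.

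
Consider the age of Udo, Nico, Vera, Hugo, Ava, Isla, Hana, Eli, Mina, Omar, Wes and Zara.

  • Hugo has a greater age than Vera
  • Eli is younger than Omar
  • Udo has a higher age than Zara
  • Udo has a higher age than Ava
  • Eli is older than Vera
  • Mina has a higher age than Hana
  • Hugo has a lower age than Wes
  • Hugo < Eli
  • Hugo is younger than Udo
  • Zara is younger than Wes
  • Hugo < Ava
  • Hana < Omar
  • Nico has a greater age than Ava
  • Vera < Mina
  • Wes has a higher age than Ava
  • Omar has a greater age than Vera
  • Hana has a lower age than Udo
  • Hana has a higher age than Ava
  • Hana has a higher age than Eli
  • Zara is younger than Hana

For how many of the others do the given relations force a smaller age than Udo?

6

The elements the relations force below Udo are Vera, Zara, Hugo, Eli, Ava, Hana — no chain reaches any other.
That is 6.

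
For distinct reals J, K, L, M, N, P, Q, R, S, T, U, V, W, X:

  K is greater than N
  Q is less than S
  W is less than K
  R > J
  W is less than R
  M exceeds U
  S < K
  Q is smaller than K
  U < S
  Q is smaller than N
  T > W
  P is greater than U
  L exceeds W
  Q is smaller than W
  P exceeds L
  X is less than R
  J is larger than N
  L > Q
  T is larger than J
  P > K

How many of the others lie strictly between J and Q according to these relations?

1

Chaining upward from Q reaches: N, W, R, L, T, S, K, P.
Chaining downward from J reaches: N.
Strictly between Q and J are those in both lists: N — 1 element.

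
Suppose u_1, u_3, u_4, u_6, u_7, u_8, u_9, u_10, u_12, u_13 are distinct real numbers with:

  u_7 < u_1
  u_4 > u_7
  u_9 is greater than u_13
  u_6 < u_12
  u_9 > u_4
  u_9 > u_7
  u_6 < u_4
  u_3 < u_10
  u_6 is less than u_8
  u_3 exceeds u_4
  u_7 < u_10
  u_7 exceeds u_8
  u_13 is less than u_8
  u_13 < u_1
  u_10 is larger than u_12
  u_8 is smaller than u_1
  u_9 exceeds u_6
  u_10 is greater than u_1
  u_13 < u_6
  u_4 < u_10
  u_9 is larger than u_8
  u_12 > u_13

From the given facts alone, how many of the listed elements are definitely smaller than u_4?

4

The elements the relations force below u_4 are u_13, u_6, u_8, u_7 — no chain reaches any other.
That is 4.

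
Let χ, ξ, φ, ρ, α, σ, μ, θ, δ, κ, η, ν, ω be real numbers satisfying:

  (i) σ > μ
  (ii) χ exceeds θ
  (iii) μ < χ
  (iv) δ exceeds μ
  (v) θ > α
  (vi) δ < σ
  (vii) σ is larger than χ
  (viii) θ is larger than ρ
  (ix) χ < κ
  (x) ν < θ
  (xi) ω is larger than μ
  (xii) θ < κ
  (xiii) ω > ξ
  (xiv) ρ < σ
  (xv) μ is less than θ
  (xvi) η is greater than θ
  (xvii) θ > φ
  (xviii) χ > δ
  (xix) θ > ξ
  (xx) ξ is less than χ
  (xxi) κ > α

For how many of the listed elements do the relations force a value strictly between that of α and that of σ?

2

Chaining upward from α reaches: θ, η, χ, κ.
Chaining downward from σ reaches: φ, μ, ρ, ξ, δ, ν, θ, χ.
Strictly between α and σ are those in both lists: θ, χ — 2 elements.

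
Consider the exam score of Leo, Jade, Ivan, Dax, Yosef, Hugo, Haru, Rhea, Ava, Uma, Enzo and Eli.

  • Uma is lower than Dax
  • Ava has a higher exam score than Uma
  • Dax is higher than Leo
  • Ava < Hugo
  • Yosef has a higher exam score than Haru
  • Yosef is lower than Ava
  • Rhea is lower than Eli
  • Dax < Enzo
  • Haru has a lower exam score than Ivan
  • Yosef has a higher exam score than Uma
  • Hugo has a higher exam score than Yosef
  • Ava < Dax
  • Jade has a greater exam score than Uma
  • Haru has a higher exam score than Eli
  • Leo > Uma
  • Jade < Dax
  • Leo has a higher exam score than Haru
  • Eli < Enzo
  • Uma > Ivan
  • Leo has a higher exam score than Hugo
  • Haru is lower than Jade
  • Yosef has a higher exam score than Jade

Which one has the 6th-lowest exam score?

The consecutive relations fix a unique order: Rhea < Eli < Haru < Ivan < Uma < Jade < Yosef < Ava < Hugo < Leo < Dax < Enzo.
Counting 6 from the smallest end gives Jade.

Jade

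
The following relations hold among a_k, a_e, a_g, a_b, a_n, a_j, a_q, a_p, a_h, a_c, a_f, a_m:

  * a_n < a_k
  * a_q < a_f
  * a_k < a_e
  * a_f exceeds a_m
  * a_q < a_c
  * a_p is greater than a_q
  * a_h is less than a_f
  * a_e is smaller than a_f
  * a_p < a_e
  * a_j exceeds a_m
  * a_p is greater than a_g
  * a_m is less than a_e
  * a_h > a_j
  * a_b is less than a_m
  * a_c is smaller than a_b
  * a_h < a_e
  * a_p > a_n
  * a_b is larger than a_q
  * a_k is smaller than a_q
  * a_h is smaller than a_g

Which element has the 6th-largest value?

a_j

Piecing the relations together gives one ordering: a_n < a_k < a_q < a_c < a_b < a_m < a_j < a_h < a_g < a_p < a_e < a_f.
The 6th largest is a_j.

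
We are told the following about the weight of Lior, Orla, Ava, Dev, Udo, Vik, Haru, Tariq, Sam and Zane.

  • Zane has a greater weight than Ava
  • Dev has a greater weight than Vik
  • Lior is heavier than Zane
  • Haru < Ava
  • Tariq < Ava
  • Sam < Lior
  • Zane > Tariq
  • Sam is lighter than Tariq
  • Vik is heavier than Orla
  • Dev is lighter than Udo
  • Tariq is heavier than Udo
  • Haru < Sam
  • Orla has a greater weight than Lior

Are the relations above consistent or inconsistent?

inconsistent

Chaining the given relations yields Lior < Orla < Vik < Dev < Udo < Tariq < Ava < Zane, so Lior < Zane. But one relation states Zane < Lior. These cannot both hold.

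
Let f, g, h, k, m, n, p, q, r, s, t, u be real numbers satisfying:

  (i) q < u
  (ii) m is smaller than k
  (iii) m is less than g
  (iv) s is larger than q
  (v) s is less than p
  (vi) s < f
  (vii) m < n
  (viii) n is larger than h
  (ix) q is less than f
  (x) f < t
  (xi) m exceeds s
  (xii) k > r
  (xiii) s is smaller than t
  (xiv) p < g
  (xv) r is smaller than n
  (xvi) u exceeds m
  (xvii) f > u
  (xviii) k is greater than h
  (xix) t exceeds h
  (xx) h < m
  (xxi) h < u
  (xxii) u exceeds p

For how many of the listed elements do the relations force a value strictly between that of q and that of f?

Chaining upward from q reaches: s, m, n, p, g, u, k, t.
Chaining downward from f reaches: h, s, m, p, u.
Strictly between q and f are those in both lists: s, m, p, u — 4 elements.

4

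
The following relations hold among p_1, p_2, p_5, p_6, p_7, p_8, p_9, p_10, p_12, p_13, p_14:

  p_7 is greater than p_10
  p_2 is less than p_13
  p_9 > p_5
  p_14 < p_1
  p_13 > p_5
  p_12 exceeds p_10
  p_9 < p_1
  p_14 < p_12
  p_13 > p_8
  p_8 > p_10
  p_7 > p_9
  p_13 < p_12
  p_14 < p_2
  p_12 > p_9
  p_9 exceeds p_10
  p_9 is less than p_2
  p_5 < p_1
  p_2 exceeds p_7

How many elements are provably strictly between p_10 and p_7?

1

The relations place p_10 below p_7. An element lies strictly between them when it is forced above p_10 and also forced below p_7.
Above p_10: {p_8, p_9, p_2, p_1, p_13, p_12}. Below p_7: {p_5, p_9}.
Intersection: {p_9} — 1.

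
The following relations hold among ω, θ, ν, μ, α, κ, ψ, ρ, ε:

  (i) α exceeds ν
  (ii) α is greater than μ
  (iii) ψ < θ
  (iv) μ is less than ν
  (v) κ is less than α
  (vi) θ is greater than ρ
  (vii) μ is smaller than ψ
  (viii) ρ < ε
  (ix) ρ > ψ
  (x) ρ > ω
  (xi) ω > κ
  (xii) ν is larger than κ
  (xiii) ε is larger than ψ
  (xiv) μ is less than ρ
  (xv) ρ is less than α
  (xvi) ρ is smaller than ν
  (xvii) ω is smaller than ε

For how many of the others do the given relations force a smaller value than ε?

5

From ε the given relations immediately reach ψ, ω, ρ.
From those, μ, κ — 5 in total.
No other element is forced below ε by the given relations, so the count is 5.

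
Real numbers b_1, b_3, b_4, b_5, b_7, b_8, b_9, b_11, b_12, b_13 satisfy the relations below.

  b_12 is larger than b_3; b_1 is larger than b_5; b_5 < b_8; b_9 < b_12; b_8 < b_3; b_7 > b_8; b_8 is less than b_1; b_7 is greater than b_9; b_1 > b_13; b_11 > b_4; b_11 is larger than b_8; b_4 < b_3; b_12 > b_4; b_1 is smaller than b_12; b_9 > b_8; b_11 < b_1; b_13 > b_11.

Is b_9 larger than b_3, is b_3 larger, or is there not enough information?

Following every chain through b_3: above b_3 we get b_12; below b_3 we get b_5, b_4, b_8.
b_9 is not reached, and no chain runs the other way from b_9 to b_3.
So the given relations leave the order of b_3 and b_9 undetermined.

undetermined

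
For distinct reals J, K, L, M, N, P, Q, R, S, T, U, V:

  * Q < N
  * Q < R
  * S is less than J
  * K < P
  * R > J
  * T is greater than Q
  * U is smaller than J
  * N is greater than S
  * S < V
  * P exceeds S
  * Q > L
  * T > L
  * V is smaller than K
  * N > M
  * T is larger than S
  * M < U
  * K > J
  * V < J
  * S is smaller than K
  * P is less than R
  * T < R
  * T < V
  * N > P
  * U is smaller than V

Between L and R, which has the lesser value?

L

Chaining the given relations: L < Q < T < V < J < K < P < R.
So L < R; L is the smaller of the two.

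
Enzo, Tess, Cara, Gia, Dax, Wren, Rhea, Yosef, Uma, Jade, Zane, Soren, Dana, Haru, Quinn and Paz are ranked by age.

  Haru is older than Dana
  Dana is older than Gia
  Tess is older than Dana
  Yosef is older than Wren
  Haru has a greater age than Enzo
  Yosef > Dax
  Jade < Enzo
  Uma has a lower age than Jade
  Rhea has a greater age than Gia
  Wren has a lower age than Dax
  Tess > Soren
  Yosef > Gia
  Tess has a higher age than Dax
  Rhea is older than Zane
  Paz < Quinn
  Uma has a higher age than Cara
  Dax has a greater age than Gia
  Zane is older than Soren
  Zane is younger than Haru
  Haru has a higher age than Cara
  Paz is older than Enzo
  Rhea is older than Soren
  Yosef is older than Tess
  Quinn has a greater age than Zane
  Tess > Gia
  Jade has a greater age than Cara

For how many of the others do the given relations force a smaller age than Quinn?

7

The elements the relations force below Quinn are Cara, Soren, Zane, Uma, Jade, Enzo, Paz — no chain reaches any other.
That is 7.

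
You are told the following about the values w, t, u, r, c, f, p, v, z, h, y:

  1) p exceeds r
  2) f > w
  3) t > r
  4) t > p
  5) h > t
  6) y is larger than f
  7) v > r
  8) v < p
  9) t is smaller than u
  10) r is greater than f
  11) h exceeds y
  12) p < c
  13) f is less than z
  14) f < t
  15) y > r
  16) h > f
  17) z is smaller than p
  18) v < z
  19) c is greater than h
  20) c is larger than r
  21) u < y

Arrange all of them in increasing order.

The consecutive links are each given: w < f; f < r; r < v; v < z; z < p; p < t; t < u; u < y; y < h; h < c.

w < f < r < v < z < p < t < u < y < h < c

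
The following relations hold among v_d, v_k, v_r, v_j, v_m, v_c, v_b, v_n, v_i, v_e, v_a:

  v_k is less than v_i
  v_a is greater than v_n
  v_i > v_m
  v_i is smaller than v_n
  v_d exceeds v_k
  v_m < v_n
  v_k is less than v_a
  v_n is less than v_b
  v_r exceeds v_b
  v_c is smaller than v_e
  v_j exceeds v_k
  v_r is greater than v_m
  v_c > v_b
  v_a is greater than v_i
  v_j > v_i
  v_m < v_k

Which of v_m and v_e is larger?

Chaining the given relations: v_m < v_k < v_i < v_n < v_b < v_c < v_e.
So v_m < v_e; v_e is the larger of the two.

v_e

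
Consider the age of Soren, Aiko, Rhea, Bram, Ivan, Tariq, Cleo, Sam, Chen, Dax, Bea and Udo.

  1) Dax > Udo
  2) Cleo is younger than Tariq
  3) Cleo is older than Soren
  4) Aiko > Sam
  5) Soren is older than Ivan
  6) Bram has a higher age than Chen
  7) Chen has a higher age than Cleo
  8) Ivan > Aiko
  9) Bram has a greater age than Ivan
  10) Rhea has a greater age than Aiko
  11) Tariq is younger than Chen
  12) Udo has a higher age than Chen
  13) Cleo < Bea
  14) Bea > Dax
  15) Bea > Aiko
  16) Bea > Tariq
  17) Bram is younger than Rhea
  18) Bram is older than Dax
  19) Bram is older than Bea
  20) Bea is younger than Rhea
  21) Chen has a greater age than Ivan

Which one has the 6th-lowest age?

Tariq

Chaining the given pairs: Sam < Aiko < Ivan < Soren < Cleo < Tariq < Chen < Udo < Dax < Bea < Bram < Rhea.
Counting 6 from the smallest end gives Tariq.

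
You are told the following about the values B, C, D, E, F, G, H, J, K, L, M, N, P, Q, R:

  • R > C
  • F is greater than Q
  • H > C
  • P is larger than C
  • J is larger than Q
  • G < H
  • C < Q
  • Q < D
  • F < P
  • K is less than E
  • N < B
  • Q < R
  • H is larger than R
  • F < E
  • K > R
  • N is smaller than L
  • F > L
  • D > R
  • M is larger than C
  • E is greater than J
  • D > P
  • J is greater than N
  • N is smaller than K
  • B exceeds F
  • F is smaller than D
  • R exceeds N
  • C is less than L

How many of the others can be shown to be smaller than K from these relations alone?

4

Directly below K: N, R.
One step further: C, Q (4 so far).
Nothing else is reachable below K; 4 in all.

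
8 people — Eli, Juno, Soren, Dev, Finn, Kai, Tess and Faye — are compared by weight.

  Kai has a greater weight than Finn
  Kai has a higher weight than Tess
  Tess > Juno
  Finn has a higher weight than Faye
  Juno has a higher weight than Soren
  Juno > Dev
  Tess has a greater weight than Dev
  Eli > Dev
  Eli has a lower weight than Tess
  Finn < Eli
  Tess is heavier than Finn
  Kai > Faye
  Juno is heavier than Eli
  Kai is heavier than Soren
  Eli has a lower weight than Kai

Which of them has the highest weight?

Chaining downward from Kai: directly below it, Soren, Faye, Finn, Eli, Tess; then Dev, Juno.
That covers every other element, and nothing is given above Kai, so Kai is the highest weight.

Kai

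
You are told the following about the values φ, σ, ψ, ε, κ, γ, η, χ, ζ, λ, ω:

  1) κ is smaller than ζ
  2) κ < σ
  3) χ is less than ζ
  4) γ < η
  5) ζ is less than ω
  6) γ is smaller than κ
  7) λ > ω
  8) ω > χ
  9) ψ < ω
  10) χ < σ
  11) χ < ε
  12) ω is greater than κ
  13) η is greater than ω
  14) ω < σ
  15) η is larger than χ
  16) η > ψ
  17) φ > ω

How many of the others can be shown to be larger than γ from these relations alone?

Directly above γ: κ, η.
One step further: ζ, ω, σ (5 so far).
One step further: λ, φ (7 so far).
Nothing else is reachable above γ; 7 in all.

7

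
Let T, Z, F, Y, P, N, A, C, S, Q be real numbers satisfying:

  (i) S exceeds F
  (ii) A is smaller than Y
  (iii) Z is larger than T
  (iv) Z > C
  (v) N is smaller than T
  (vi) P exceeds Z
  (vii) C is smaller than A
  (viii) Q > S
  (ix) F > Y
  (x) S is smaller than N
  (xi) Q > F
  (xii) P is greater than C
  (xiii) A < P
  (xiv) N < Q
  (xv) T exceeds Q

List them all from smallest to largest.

C < A < Y < F < S < N < Q < T < Z < P

Nothing is placed below C, so it is least; from there C < A; A < Y; Y < F; F < S; S < N; N < Q; Q < T; T < Z; Z < P, each given directly.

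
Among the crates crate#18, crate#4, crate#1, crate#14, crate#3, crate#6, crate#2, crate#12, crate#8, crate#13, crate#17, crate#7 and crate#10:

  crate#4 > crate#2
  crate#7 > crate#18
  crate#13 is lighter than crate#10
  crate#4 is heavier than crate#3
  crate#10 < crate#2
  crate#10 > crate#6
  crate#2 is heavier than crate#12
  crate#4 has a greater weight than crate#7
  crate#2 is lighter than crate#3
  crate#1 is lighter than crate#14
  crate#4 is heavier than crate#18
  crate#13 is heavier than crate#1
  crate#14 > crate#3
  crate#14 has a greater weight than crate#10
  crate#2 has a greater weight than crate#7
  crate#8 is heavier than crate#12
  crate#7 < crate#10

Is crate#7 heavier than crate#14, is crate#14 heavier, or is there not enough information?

crate#14

crate#7 < crate#10 and crate#10 < crate#2 give crate#7 < crate#2.
With crate#2 < crate#3: crate#7 < crate#10 < crate#2 < crate#3.
With crate#3 < crate#14: crate#7 < crate#10 < crate#2 < crate#3 < crate#14.
So crate#14 is heavier.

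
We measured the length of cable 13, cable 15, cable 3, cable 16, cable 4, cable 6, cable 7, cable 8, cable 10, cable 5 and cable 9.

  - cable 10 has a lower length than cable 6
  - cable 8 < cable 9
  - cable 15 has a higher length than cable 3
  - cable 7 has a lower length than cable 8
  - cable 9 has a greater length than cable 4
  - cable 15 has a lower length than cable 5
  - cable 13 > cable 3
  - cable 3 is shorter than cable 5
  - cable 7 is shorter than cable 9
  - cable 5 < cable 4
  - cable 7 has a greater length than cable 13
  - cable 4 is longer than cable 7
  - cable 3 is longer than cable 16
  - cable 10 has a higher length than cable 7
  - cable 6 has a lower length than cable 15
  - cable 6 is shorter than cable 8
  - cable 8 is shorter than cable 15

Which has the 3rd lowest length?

The consecutive relations fix a unique order: cable 16 < cable 3 < cable 13 < cable 7 < cable 10 < cable 6 < cable 8 < cable 15 < cable 5 < cable 4 < cable 9.
Counting 3 from the smallest end gives cable 13.

cable 13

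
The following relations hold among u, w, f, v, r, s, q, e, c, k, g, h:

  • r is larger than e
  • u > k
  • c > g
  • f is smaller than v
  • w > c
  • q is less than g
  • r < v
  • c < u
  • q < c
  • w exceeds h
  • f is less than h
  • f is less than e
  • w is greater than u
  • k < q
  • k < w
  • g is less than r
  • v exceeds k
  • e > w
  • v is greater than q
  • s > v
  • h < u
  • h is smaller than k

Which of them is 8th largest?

g

Chaining the given pairs: f < h < k < q < g < c < u < w < e < r < v < s.
The 8th largest is g.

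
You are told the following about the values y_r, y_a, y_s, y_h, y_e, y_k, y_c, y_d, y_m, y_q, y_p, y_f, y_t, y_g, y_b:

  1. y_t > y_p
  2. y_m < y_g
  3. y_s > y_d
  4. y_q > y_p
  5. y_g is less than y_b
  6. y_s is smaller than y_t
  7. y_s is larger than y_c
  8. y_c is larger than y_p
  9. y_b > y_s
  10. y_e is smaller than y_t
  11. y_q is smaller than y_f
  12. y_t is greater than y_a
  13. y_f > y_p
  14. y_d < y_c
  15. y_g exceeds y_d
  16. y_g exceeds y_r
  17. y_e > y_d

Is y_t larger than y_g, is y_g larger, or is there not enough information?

Following every chain through y_g: above y_g we get y_b; below y_g we get y_r, y_m, y_d.
y_t is not reached, and no chain runs the other way from y_t to y_g.
So the given relations leave the order of y_g and y_t undetermined.

undetermined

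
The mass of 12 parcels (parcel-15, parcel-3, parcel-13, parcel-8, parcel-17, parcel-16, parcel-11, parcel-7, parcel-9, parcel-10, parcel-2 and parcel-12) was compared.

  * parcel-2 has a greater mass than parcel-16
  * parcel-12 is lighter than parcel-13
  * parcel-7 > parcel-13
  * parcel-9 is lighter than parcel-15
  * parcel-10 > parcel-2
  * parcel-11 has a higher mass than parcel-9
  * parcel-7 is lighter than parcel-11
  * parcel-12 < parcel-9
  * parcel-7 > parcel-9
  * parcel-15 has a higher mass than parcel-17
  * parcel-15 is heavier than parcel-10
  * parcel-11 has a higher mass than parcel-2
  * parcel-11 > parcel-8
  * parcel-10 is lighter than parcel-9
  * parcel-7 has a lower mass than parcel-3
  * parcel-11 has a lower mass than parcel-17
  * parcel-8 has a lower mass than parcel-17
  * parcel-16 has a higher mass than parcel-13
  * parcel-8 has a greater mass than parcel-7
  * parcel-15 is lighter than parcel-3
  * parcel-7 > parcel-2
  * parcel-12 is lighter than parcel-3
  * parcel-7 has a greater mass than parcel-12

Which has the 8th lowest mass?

The consecutive relations fix a unique order: parcel-12 < parcel-13 < parcel-16 < parcel-2 < parcel-10 < parcel-9 < parcel-7 < parcel-8 < parcel-11 < parcel-17 < parcel-15 < parcel-3.
The 8th smallest is parcel-8.

parcel-8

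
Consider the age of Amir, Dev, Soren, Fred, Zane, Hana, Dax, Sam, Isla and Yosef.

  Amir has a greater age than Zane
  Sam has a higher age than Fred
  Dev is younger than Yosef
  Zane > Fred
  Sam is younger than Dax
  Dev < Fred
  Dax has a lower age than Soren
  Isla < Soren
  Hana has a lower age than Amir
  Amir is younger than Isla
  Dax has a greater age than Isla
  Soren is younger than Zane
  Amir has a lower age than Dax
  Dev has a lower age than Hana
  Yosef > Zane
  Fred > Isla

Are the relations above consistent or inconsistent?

Chaining the given relations yields Amir < Isla < Fred < Sam < Dax < Soren < Zane, so Amir < Zane. But one relation states Zane < Amir. These cannot both hold.

inconsistent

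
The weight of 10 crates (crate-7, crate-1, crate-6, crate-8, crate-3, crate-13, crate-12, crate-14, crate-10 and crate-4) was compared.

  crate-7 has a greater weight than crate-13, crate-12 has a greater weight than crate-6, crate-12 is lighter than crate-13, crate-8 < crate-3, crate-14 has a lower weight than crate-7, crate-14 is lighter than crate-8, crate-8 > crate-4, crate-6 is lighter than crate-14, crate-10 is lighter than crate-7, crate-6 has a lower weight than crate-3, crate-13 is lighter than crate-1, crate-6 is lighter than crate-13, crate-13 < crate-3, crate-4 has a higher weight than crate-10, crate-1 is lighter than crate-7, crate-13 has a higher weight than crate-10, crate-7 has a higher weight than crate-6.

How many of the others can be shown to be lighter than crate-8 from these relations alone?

4

From crate-8 the given relations immediately reach crate-14, crate-4.
From those, crate-10, crate-6 — 4 in total.
No other element is forced below crate-8 by the given relations, so the count is 4.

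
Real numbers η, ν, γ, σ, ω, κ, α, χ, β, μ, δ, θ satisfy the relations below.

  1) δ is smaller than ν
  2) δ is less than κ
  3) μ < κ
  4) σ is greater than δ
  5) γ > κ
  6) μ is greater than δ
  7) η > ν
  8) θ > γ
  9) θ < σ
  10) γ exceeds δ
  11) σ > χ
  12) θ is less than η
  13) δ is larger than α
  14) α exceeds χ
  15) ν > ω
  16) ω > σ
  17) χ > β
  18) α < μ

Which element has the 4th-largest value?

σ

Chaining the given pairs: β < χ < α < δ < μ < κ < γ < θ < σ < ω < ν < η.
Counting 4 from the largest end gives σ.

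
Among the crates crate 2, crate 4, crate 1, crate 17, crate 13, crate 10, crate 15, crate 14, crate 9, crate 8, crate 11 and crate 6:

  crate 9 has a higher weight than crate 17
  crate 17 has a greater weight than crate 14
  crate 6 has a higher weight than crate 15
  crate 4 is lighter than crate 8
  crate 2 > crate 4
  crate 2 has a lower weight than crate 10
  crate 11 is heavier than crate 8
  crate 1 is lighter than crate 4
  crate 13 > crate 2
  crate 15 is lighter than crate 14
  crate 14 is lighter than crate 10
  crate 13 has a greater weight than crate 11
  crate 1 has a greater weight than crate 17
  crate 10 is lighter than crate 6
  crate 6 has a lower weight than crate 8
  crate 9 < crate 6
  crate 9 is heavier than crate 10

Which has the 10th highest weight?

Chaining the given pairs: crate 15 < crate 14 < crate 17 < crate 1 < crate 4 < crate 2 < crate 10 < crate 9 < crate 6 < crate 8 < crate 11 < crate 13.
Counting 10 from the largest end gives crate 17.

crate 17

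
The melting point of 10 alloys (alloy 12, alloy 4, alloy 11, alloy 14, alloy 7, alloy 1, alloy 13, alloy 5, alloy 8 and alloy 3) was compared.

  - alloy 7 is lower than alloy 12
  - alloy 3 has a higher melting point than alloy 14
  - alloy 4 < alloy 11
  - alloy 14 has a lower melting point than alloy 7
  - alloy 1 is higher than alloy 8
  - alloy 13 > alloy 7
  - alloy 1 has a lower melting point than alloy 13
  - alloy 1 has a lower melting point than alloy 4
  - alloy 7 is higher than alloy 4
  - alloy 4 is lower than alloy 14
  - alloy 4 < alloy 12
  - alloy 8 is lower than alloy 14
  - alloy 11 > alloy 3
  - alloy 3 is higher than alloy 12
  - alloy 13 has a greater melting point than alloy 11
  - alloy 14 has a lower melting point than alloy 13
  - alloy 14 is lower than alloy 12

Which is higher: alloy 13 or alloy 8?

alloy 8 < alloy 1 and alloy 1 < alloy 4 give alloy 8 < alloy 4.
With alloy 4 < alloy 14: alloy 8 < alloy 1 < alloy 4 < alloy 14.
Then alloy 14 < alloy 7 extends the chain to alloy 7.
Then alloy 7 < alloy 12 extends the chain to alloy 12.
Then alloy 12 < alloy 3 extends the chain to alloy 3.
With alloy 3 < alloy 11: alloy 8 < alloy 1 < alloy 4 < alloy 14 < alloy 7 < alloy 12 < alloy 3 < alloy 11.
With alloy 11 < alloy 13: alloy 8 < alloy 1 < alloy 4 < alloy 14 < alloy 7 < alloy 12 < alloy 3 < alloy 11 < alloy 13.
So alloy 8 < alloy 13; alloy 13 is the higher of the two.

alloy 13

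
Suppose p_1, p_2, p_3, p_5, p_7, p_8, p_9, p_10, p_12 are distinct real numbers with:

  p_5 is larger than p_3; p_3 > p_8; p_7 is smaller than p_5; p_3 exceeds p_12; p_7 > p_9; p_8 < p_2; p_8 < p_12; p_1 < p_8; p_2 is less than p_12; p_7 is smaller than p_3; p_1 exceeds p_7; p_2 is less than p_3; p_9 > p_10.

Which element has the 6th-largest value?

The consecutive relations fix a unique order: p_10 < p_9 < p_7 < p_1 < p_8 < p_2 < p_12 < p_3 < p_5.
The 6th largest is p_1.

p_1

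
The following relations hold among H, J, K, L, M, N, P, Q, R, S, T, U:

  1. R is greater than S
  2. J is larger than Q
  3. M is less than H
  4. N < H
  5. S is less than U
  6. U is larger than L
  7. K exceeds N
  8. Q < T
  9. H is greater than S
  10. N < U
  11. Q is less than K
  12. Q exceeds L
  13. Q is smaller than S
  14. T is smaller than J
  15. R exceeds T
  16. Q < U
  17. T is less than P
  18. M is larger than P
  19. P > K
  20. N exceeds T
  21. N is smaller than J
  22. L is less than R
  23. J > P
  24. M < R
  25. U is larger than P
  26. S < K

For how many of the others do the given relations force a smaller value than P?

From P the given relations immediately reach T, K.
From those, Q, N, S — 5 in total.
From those, L — 6 in total.
No other element is forced below P by the given relations, so the count is 6.

6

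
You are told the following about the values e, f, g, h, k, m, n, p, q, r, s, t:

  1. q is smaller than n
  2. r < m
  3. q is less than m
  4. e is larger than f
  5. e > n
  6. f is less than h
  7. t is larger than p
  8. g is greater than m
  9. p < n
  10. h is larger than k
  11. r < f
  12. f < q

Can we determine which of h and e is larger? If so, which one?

Following every chain through e: below e we get r, f, q, p, n.
h is not reached, and no chain runs the other way from h to e.
So the given relations leave the order of e and h undetermined.

undetermined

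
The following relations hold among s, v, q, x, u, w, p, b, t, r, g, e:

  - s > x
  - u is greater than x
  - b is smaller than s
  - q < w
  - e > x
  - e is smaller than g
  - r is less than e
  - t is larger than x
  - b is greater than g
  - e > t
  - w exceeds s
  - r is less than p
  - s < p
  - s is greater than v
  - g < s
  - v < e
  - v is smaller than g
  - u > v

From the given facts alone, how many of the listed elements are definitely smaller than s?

Directly below s: x, v, g, b.
One step further: e (5 so far).
One step further: t, r (7 so far).
No other element is forced below s by the given relations, so the count is 7.

7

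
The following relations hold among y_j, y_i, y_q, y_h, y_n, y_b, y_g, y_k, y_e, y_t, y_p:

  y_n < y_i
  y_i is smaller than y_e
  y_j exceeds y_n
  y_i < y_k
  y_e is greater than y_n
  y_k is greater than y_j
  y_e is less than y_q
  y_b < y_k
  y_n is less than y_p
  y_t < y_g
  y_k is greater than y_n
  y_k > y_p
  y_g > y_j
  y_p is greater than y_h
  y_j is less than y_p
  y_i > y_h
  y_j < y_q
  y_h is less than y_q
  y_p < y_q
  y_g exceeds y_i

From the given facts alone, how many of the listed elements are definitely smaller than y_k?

Directly below y_k: y_b, y_n, y_i, y_j, y_p.
One step further: y_h (6 so far).
No other element is forced below y_k by the given relations, so the count is 6.

6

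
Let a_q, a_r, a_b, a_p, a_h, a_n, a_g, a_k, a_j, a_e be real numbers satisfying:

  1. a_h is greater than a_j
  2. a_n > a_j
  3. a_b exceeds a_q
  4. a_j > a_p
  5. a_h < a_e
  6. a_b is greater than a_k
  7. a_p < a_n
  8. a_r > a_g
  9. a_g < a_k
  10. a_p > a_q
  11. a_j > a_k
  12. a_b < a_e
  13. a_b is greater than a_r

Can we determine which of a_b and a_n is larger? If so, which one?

undetermined

Following every chain through a_n: below a_n we get a_q, a_p, a_g, a_k, a_j.
a_b is not reached, and no chain runs the other way from a_b to a_n.
So the given relations leave the order of a_n and a_b undetermined.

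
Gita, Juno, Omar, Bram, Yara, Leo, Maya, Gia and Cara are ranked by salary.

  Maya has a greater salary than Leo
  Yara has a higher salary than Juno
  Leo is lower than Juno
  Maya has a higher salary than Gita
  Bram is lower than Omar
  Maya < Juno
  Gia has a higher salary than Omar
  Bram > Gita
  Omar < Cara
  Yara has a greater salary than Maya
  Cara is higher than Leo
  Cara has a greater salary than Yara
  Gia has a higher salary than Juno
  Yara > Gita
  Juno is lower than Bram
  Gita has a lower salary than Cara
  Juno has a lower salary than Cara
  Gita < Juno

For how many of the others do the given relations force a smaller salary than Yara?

4

Directly below Yara: Gita, Maya, Juno.
One step further: Leo (4 so far).
Nothing else is reachable below Yara; 4 in all.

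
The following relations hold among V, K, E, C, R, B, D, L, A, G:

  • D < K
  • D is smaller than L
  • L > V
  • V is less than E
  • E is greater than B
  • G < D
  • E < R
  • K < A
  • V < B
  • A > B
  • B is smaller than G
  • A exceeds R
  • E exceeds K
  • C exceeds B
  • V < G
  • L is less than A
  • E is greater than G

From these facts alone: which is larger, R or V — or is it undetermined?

Following the relations from V: V < B < G < D < K < E < R.
So R is larger.

R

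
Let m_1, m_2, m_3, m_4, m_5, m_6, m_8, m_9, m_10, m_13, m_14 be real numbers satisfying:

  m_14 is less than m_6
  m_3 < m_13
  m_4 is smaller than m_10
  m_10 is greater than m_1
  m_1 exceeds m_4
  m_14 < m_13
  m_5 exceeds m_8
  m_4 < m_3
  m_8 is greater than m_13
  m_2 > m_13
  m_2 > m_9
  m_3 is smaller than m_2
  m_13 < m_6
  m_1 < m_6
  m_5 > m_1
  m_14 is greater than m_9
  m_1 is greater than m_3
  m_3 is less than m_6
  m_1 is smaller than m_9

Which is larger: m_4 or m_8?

m_8

m_4 < m_3 and m_3 < m_1 give m_4 < m_1.
Then m_1 < m_9 extends the chain to m_9.
With m_9 < m_14: m_4 < m_3 < m_1 < m_9 < m_14.
Then m_14 < m_13 extends the chain to m_13.
Then m_13 < m_8 extends the chain to m_8.
So m_4 < m_8; m_8 is the larger of the two.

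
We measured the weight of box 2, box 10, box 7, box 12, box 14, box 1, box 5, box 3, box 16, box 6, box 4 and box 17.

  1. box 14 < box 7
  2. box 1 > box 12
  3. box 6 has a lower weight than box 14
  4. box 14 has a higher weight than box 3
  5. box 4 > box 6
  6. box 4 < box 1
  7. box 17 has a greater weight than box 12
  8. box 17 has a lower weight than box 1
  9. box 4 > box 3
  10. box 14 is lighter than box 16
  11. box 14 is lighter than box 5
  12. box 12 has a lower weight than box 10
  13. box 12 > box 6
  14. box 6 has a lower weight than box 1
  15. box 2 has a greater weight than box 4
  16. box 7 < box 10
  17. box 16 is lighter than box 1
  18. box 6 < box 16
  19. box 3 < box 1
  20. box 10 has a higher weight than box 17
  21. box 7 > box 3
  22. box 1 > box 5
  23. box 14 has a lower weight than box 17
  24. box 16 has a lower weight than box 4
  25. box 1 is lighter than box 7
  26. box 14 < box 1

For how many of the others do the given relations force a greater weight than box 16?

5

From box 16 the given relations immediately reach box 4, box 1.
From those, box 2, box 7 — 4 in total.
From those, box 10 — 5 in total.
Nothing else is reachable above box 16; 5 in all.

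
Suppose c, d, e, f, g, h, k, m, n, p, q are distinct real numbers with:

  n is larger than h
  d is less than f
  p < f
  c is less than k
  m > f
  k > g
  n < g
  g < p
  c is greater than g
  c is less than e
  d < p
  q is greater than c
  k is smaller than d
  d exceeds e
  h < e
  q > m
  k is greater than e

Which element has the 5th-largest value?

d

The consecutive relations fix a unique order: h < n < g < c < e < k < d < p < f < m < q.
Counting 5 from the largest end gives d.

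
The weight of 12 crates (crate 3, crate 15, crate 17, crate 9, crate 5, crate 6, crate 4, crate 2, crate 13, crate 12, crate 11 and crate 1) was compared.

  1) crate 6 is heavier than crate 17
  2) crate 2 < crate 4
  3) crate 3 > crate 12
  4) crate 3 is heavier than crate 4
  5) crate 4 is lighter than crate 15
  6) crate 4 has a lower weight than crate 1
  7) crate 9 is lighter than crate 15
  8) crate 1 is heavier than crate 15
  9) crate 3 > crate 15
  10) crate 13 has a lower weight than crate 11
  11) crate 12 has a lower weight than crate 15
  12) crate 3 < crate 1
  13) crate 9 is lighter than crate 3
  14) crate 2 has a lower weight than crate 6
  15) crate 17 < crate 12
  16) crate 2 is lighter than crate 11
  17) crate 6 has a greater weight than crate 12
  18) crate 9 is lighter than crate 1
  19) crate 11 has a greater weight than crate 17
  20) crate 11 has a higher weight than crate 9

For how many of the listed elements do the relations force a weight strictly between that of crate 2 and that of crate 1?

The relations place crate 2 below crate 1. An element lies strictly between them when it is forced above crate 2 and also forced below crate 1.
Above crate 2: {crate 4, crate 11, crate 15, crate 3, crate 6}. Below crate 1: {crate 17, crate 9, crate 12, crate 4, crate 15, crate 3}.
Intersection: {crate 4, crate 15, crate 3} — 3.

3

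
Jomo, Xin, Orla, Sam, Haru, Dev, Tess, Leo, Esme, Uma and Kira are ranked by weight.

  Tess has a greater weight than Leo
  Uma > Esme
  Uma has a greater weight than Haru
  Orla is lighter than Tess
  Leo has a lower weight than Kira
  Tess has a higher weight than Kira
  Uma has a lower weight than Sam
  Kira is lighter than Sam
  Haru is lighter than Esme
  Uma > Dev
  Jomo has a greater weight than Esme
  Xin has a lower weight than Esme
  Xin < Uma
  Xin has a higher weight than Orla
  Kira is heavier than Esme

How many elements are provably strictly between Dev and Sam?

The relations place Dev below Sam. An element lies strictly between them when it is forced above Dev and also forced below Sam.
Above Dev: {Uma}. Below Sam: {Leo, Orla, Xin, Haru, Esme, Kira, Uma}.
Intersection: {Uma} — 1.

1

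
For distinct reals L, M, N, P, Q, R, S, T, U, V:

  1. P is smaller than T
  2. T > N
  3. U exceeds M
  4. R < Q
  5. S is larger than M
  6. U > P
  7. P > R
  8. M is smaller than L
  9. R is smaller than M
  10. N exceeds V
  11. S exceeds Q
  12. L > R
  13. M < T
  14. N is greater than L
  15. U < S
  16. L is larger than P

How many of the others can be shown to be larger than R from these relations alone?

8

From R the given relations immediately reach M, P, L, Q.
From those, N, U, S, T — 8 in total.
Nothing else is reachable above R; 8 in all.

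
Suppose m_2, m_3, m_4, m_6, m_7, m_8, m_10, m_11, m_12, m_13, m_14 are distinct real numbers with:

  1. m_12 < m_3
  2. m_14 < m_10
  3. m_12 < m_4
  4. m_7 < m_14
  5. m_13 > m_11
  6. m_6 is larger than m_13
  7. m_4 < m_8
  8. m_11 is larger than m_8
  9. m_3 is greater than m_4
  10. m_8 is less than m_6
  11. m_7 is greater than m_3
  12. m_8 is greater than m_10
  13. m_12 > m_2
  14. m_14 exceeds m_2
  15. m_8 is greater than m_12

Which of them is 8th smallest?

Piecing the relations together gives one ordering: m_2 < m_12 < m_4 < m_3 < m_7 < m_14 < m_10 < m_8 < m_11 < m_13 < m_6.
The 8th smallest is m_8.

m_8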